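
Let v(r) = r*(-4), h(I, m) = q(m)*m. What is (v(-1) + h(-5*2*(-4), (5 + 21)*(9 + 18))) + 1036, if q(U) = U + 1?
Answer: 494546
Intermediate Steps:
q(U) = 1 + U
h(I, m) = m*(1 + m) (h(I, m) = (1 + m)*m = m*(1 + m))
v(r) = -4*r
(v(-1) + h(-5*2*(-4), (5 + 21)*(9 + 18))) + 1036 = (-4*(-1) + ((5 + 21)*(9 + 18))*(1 + (5 + 21)*(9 + 18))) + 1036 = (4 + (26*27)*(1 + 26*27)) + 1036 = (4 + 702*(1 + 702)) + 1036 = (4 + 702*703) + 1036 = (4 + 493506) + 1036 = 493510 + 1036 = 494546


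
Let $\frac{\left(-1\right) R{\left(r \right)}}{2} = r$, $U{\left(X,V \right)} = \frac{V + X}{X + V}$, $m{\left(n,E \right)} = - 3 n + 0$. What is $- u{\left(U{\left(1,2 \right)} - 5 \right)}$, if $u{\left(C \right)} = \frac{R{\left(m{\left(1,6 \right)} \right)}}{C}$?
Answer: $\frac{3}{2} \approx 1.5$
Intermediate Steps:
$m{\left(n,E \right)} = - 3 n$
$U{\left(X,V \right)} = 1$ ($U{\left(X,V \right)} = \frac{V + X}{V + X} = 1$)
$R{\left(r \right)} = - 2 r$
$u{\left(C \right)} = \frac{6}{C}$ ($u{\left(C \right)} = \frac{\left(-2\right) \left(\left(-3\right) 1\right)}{C} = \frac{\left(-2\right) \left(-3\right)}{C} = \frac{6}{C}$)
$- u{\left(U{\left(1,2 \right)} - 5 \right)} = - \frac{6}{1 - 5} = - \frac{6}{-4} = - \frac{6 \left(-1\right)}{4} = \left(-1\right) \left(- \frac{3}{2}\right) = \frac{3}{2}$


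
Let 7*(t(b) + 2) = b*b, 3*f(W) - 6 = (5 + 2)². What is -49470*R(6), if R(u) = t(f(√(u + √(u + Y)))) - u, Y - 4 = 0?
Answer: -41571290/21 ≈ -1.9796e+6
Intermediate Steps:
Y = 4 (Y = 4 + 0 = 4)
f(W) = 55/3 (f(W) = 2 + (5 + 2)²/3 = 2 + (⅓)*7² = 2 + (⅓)*49 = 2 + 49/3 = 55/3)
t(b) = -2 + b²/7 (t(b) = -2 + (b*b)/7 = -2 + b²/7)
R(u) = 2899/63 - u (R(u) = (-2 + (55/3)²/7) - u = (-2 + (⅐)*(3025/9)) - u = (-2 + 3025/63) - u = 2899/63 - u)
-49470*R(6) = -49470*(2899/63 - 1*6) = -49470*(2899/63 - 6) = -49470*2521/63 = -9894*12605/63 = -41571290/21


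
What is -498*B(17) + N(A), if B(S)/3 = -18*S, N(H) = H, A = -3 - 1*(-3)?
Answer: 457164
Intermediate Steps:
A = 0 (A = -3 + 3 = 0)
B(S) = -54*S (B(S) = 3*(-18*S) = -54*S)
-498*B(17) + N(A) = -(-26892)*17 + 0 = -498*(-918) + 0 = 457164 + 0 = 457164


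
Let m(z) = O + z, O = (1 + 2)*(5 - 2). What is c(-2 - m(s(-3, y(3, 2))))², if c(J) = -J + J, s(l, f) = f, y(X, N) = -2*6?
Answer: 0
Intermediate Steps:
y(X, N) = -12
O = 9 (O = 3*3 = 9)
m(z) = 9 + z
c(J) = 0
c(-2 - m(s(-3, y(3, 2))))² = 0² = 0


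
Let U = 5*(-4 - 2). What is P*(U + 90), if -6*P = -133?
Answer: 1330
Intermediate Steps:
P = 133/6 (P = -⅙*(-133) = 133/6 ≈ 22.167)
U = -30 (U = 5*(-6) = -30)
P*(U + 90) = 133*(-30 + 90)/6 = (133/6)*60 = 1330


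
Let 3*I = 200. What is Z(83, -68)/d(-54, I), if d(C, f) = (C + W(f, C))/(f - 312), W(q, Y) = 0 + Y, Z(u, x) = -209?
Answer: -38456/81 ≈ -474.77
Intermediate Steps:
I = 200/3 (I = (⅓)*200 = 200/3 ≈ 66.667)
W(q, Y) = Y
d(C, f) = 2*C/(-312 + f) (d(C, f) = (C + C)/(f - 312) = (2*C)/(-312 + f) = 2*C/(-312 + f))
Z(83, -68)/d(-54, I) = -209/(2*(-54)/(-312 + 200/3)) = -209/(2*(-54)/(-736/3)) = -209/(2*(-54)*(-3/736)) = -209/81/184 = -209*184/81 = -38456/81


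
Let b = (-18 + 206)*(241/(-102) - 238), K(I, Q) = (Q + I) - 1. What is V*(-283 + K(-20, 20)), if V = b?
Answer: 654505832/51 ≈ 1.2833e+7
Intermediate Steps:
K(I, Q) = -1 + I + Q (K(I, Q) = (I + Q) - 1 = -1 + I + Q)
b = -2304598/51 (b = 188*(241*(-1/102) - 238) = 188*(-241/102 - 238) = 188*(-24517/102) = -2304598/51 ≈ -45188.)
V = -2304598/51 ≈ -45188.
V*(-283 + K(-20, 20)) = -2304598*(-283 + (-1 - 20 + 20))/51 = -2304598*(-283 - 1)/51 = -2304598/51*(-284) = 654505832/51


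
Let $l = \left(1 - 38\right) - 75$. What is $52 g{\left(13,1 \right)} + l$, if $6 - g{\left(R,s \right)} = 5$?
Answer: $-60$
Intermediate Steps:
$g{\left(R,s \right)} = 1$ ($g{\left(R,s \right)} = 6 - 5 = 1$)
$l = -112$ ($l = -37 - 75 = -112$)
$52 g{\left(13,1 \right)} + l = 52 \cdot 1 - 112 = 52 - 112 = -60$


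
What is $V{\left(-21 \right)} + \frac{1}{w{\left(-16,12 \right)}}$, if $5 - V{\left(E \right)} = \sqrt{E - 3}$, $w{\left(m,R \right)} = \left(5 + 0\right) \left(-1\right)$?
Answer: $\frac{24}{5} - 2 i \sqrt{6} \approx 4.8 - 4.899 i$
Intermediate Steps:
$w{\left(m,R \right)} = -5$ ($w{\left(m,R \right)} = 5 \left(-1\right) = -5$)
$V{\left(E \right)} = 5 - \sqrt{-3 + E}$ ($V{\left(E \right)} = 5 - \sqrt{E - 3} = 5 - \sqrt{-3 + E}$)
$V{\left(-21 \right)} + \frac{1}{w{\left(-16,12 \right)}} = \left(5 - \sqrt{-3 - 21}\right) + \frac{1}{-5} = \left(5 - \sqrt{-24}\right) - \frac{1}{5} = \left(5 - 2 i \sqrt{6}\right) - \frac{1}{5} = \frac{24}{5} - 2 i \sqrt{6}$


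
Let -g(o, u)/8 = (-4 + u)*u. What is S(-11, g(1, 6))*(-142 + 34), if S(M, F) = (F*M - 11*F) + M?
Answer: -226908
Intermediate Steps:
g(o, u) = -8*u*(-4 + u) (g(o, u) = -8*(-4 + u)*u = -8*u*(-4 + u))
S(M, F) = M - 11*F + F*M (S(M, F) = (-11*F + F*M) + M = M - 11*F + F*M)
S(-11, g(1, 6))*(-142 + 34) = (-11 - 88*6*(4 - 1*6) + (8*6*(4 - 1*6))*(-11))*(-142 + 34) = (-11 - 88*6*(4 - 6) + (8*6*(4 - 6))*(-11))*(-108) = (-11 - 88*6*(-2) + (8*6*(-2))*(-11))*(-108) = (-11 - 11*(-96) - 96*(-11))*(-108) = (-11 + 1056 + 1056)*(-108) = 2101*(-108) = -226908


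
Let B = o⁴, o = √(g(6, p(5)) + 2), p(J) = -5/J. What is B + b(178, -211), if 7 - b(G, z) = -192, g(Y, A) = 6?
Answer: 263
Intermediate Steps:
b(G, z) = 199 (b(G, z) = 7 - 1*(-192) = 7 + 192 = 199)
o = 2*√2 (o = √(6 + 2) = √8 = 2*√2 ≈ 2.8284)
B = 64 (B = (2*√2)⁴ = 64)
B + b(178, -211) = 64 + 199 = 263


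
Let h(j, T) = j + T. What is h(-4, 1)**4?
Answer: 81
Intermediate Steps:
h(j, T) = T + j
h(-4, 1)**4 = (1 - 4)**4 = (-3)**4 = 81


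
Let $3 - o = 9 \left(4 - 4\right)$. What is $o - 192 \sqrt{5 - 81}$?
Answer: $3 - 384 i \sqrt{19} \approx 3.0 - 1673.8 i$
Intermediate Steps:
$o = 3$ ($o = 3 - 9 \left(4 - 4\right) = 3 - 9 \cdot 0 = 3 - 0 = 3 + 0 = 3$)
$o - 192 \sqrt{5 - 81} = 3 - 192 \sqrt{5 - 81} = 3 - 192 \sqrt{-76} = 3 - 192 \cdot 2 i \sqrt{19} = 3 - 384 i \sqrt{19}$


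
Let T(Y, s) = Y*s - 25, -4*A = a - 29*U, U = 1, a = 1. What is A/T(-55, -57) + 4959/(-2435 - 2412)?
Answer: -15388561/15074170 ≈ -1.0209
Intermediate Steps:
A = 7 (A = -(1 - 29*1)/4 = -(1 - 29)/4 = -¼*(-28) = 7)
T(Y, s) = -25 + Y*s
A/T(-55, -57) + 4959/(-2435 - 2412) = 7/(-25 - 55*(-57)) + 4959/(-2435 - 2412) = 7/(-25 + 3135) + 4959/(-4847) = 7/3110 + 4959*(-1/4847) = 7*(1/3110) - 4959/4847 = 7/3110 - 4959/4847 = -15388561/15074170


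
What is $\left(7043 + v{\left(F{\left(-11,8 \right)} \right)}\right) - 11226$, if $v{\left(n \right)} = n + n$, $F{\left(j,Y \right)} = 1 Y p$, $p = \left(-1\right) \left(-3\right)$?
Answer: $-4135$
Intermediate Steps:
$p = 3$
$F{\left(j,Y \right)} = 3 Y$ ($F{\left(j,Y \right)} = 1 Y 3 = Y 3 = 3 Y$)
$v{\left(n \right)} = 2 n$
$\left(7043 + v{\left(F{\left(-11,8 \right)} \right)}\right) - 11226 = \left(7043 + 2 \cdot 3 \cdot 8\right) - 11226 = \left(7043 + 2 \cdot 24\right) + \left(-16840 + 5614\right) = \left(7043 + 48\right) - 11226 = 7091 - 11226 = -4135$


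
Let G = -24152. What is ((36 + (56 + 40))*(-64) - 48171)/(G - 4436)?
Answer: 56619/28588 ≈ 1.9805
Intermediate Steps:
((36 + (56 + 40))*(-64) - 48171)/(G - 4436) = ((36 + (56 + 40))*(-64) - 48171)/(-24152 - 4436) = ((36 + 96)*(-64) - 48171)/(-28588) = (132*(-64) - 48171)*(-1/28588) = (-8448 - 48171)*(-1/28588) = -56619*(-1/28588) = 56619/28588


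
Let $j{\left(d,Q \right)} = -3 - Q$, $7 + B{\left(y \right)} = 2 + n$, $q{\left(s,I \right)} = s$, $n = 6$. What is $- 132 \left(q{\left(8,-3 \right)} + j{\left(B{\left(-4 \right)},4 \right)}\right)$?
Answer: $-132$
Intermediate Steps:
$B{\left(y \right)} = 1$ ($B{\left(y \right)} = -7 + \left(2 + 6\right) = -7 + 8 = 1$)
$- 132 \left(q{\left(8,-3 \right)} + j{\left(B{\left(-4 \right)},4 \right)}\right) = - 132 \left(8 - 7\right) = \left(-132\right) 1 = -132$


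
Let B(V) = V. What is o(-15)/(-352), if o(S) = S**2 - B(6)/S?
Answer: -1127/1760 ≈ -0.64034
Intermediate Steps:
o(S) = S**2 - 6/S
o(-15)/(-352) = ((-6 + (-15)**3)/(-15))/(-352) = -(-6 - 3375)/15*(-1/352) = -1/15*(-3381)*(-1/352) = (1127/5)*(-1/352) = -1127/1760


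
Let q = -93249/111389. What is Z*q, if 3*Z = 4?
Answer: -124332/111389 ≈ -1.1162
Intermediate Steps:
Z = 4/3 (Z = (⅓)*4 = 4/3 ≈ 1.3333)
q = -93249/111389 (q = -93249*1/111389 = -93249/111389 ≈ -0.83715)
Z*q = (4/3)*(-93249/111389) = -124332/111389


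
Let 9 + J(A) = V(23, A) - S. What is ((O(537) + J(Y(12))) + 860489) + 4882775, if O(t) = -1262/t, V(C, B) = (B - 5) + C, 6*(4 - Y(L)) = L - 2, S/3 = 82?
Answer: 1028001830/179 ≈ 5.7430e+6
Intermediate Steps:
S = 246 (S = 3*82 = 246)
Y(L) = 13/3 - L/6 (Y(L) = 4 - (L - 2)/6 = 4 - (-2 + L)/6 = 4 + (1/3 - L/6) = 13/3 - L/6)
V(C, B) = -5 + B + C (V(C, B) = (-5 + B) + C = -5 + B + C)
J(A) = -237 + A (J(A) = -9 + ((-5 + A + 23) - 1*246) = -9 + ((18 + A) - 246) = -9 + (-228 + A) = -237 + A)
((O(537) + J(Y(12))) + 860489) + 4882775 = ((-1262/537 + (-237 + (13/3 - 1/6*12))) + 860489) + 4882775 = ((-1262*1/537 + (-237 + (13/3 - 2))) + 860489) + 4882775 = ((-1262/537 + (-237 + 7/3)) + 860489) + 4882775 = ((-1262/537 - 704/3) + 860489) + 4882775 = (-42426/179 + 860489) + 4882775 = 153985105/179 + 4882775 = 1028001830/179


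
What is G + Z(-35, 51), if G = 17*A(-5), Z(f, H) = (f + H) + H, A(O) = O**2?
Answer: 492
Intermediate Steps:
Z(f, H) = f + 2*H (Z(f, H) = (H + f) + H = f + 2*H)
G = 425 (G = 17*(-5)**2 = 17*25 = 425)
G + Z(-35, 51) = 425 + (-35 + 2*51) = 425 + (-35 + 102) = 425 + 67 = 492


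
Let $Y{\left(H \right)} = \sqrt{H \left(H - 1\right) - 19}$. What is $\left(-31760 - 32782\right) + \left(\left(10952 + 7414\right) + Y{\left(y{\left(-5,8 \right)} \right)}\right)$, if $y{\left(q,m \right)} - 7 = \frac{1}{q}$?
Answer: $-46176 + \frac{\sqrt{511}}{5} \approx -46172.0$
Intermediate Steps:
$y{\left(q,m \right)} = 7 + \frac{1}{q}$
$Y{\left(H \right)} = \sqrt{-19 + H \left(-1 + H\right)}$ ($Y{\left(H \right)} = \sqrt{H \left(-1 + H\right) - 19} = \sqrt{-19 + H \left(-1 + H\right)}$)
$\left(-31760 - 32782\right) + \left(\left(10952 + 7414\right) + Y{\left(y{\left(-5,8 \right)} \right)}\right) = \left(-31760 - 32782\right) + \left(\left(10952 + 7414\right) + \sqrt{-19 + \left(7 + \frac{1}{-5}\right)^{2} - \left(7 + \frac{1}{-5}\right)}\right) = -64542 + \left(18366 + \sqrt{-19 + \left(7 - \frac{1}{5}\right)^{2} - \left(7 - \frac{1}{5}\right)}\right) = -64542 + \left(18366 + \sqrt{-19 + \left(\frac{34}{5}\right)^{2} - \frac{34}{5}}\right) = -64542 + \left(18366 + \sqrt{-19 + \frac{1156}{25} - \frac{34}{5}}\right) = -64542 + \left(18366 + \sqrt{\frac{511}{25}}\right) = -64542 + \left(18366 + \frac{\sqrt{511}}{5}\right) = -46176 + \frac{\sqrt{511}}{5}$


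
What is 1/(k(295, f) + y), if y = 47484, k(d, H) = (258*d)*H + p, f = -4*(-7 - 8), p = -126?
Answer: 1/4613958 ≈ 2.1673e-7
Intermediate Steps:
f = 60 (f = -4*(-15) = 60)
k(d, H) = -126 + 258*H*d (k(d, H) = (258*d)*H - 126 = 258*H*d - 126 = -126 + 258*H*d)
1/(k(295, f) + y) = 1/((-126 + 258*60*295) + 47484) = 1/((-126 + 4566600) + 47484) = 1/(4566474 + 47484) = 1/4613958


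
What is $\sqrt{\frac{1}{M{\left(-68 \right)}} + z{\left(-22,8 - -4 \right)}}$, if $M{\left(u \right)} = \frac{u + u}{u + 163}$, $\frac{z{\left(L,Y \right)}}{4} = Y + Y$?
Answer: $\frac{\sqrt{440674}}{68} \approx 9.7623$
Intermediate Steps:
$z{\left(L,Y \right)} = 8 Y$ ($z{\left(L,Y \right)} = 4 \left(Y + Y\right) = 4 \cdot 2 Y = 8 Y$)
$M{\left(u \right)} = \frac{2 u}{163 + u}$
$\sqrt{\frac{1}{M{\left(-68 \right)}} + z{\left(-22,8 - -4 \right)}} = \sqrt{\frac{1}{2 \left(-68\right) \frac{1}{163 - 68}} + 8 \left(8 - -4\right)} = \sqrt{\frac{1}{2 \left(-68\right) \frac{1}{95}} + 8 \left(8 + 4\right)} = \sqrt{\frac{1}{2 \left(-68\right) \frac{1}{95}} + 8 \cdot 12} = \sqrt{\frac{1}{- \frac{136}{95}} + 96} = \sqrt{- \frac{95}{136} + 96} = \sqrt{\frac{12961}{136}} = \frac{\sqrt{440674}}{68}$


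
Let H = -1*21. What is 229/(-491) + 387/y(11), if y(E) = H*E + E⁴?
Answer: -3109873/7075310 ≈ -0.43954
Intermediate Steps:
H = -21
y(E) = E⁴ - 21*E (y(E) = -21*E + E⁴ = E⁴ - 21*E)
229/(-491) + 387/y(11) = 229/(-491) + 387/((11*(-21 + 11³))) = 229*(-1/491) + 387/((11*(-21 + 1331))) = -229/491 + 387/((11*1310)) = -229/491 + 387/14410 = -3109873/7075310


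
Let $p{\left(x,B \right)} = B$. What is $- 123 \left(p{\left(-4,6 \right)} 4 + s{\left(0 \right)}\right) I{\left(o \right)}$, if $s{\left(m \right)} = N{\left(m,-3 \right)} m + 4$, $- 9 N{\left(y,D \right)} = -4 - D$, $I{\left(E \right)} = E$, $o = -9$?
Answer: $30996$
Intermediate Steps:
$N{\left(y,D \right)} = \frac{4}{9} + \frac{D}{9}$ ($N{\left(y,D \right)} = - \frac{-4 - D}{9} = \frac{4}{9} + \frac{D}{9}$)
$s{\left(m \right)} = 4 + \frac{m}{9}$ ($s{\left(m \right)} = \left(\frac{4}{9} + \frac{1}{9} \left(-3\right)\right) m + 4 = \left(\frac{4}{9} - \frac{1}{3}\right) m + 4 = \frac{m}{9} + 4 = 4 + \frac{m}{9}$)
$- 123 \left(p{\left(-4,6 \right)} 4 + s{\left(0 \right)}\right) I{\left(o \right)} = - 123 \left(6 \cdot 4 + \left(4 + \frac{1}{9} \cdot 0\right)\right) \left(-9\right) = - 123 \left(24 + \left(4 + 0\right)\right) \left(-9\right) = - 123 \left(24 + 4\right) \left(-9\right) = \left(-123\right) 28 \left(-9\right) = \left(-3444\right) \left(-9\right) = 30996$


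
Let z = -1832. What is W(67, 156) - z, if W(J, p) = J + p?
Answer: 2055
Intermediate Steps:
W(67, 156) - z = (67 + 156) - 1*(-1832) = 223 + 1832 = 2055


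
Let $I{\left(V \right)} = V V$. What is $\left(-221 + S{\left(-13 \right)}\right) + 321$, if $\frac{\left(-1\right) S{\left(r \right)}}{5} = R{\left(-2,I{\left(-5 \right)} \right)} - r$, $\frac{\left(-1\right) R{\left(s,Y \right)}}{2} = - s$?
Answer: $55$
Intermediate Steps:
$I{\left(V \right)} = V^{2}$
$R{\left(s,Y \right)} = 2 s$ ($R{\left(s,Y \right)} = - 2 \left(- s\right) = 2 s$)
$S{\left(r \right)} = 20 + 5 r$ ($S{\left(r \right)} = - 5 \left(2 \left(-2\right) - r\right) = - 5 \left(-4 - r\right) = 20 + 5 r$)
$\left(-221 + S{\left(-13 \right)}\right) + 321 = \left(-221 + \left(20 + 5 \left(-13\right)\right)\right) + 321 = \left(-221 + \left(20 - 65\right)\right) + 321 = \left(-221 - 45\right) + 321 = -266 + 321 = 55$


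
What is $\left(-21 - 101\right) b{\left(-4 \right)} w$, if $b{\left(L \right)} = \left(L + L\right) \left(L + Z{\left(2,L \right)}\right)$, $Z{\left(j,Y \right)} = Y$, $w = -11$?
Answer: $85888$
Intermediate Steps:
$b{\left(L \right)} = 4 L^{2}$ ($b{\left(L \right)} = \left(L + L\right) \left(L + L\right) = 2 L 2 L = 4 L^{2}$)
$\left(-21 - 101\right) b{\left(-4 \right)} w = \left(-21 - 101\right) 4 \left(-4\right)^{2} \left(-11\right) = - 122 \cdot 4 \cdot 16 \left(-11\right) = - 122 \cdot 64 \left(-11\right) = \left(-122\right) \left(-704\right) = 85888$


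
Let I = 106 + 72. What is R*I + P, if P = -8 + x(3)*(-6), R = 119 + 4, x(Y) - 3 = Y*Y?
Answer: 21814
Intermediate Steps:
I = 178
x(Y) = 3 + Y**2 (x(Y) = 3 + Y*Y = 3 + Y**2)
R = 123
P = -80 (P = -8 + (3 + 3**2)*(-6) = -8 + (3 + 9)*(-6) = -8 + 12*(-6) = -8 - 72 = -80)
R*I + P = 123*178 - 80 = 21894 - 80 = 21814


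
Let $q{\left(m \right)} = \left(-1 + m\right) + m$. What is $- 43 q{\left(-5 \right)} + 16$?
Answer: $489$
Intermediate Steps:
$q{\left(m \right)} = -1 + 2 m$
$- 43 q{\left(-5 \right)} + 16 = - 43 \left(-1 + 2 \left(-5\right)\right) + 16 = - 43 \left(-1 - 10\right) + 16 = \left(-43\right) \left(-11\right) + 16 = 473 + 16 = 489$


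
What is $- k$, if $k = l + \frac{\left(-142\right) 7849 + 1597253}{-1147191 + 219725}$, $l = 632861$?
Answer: $- \frac{30892451449}{48814} \approx -6.3286 \cdot 10^{5}$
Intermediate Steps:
$k = \frac{30892451449}{48814}$ ($k = 632861 + \frac{\left(-142\right) 7849 + 1597253}{-1147191 + 219725} = 632861 + \frac{-1114558 + 1597253}{-927466} = 632861 + 482695 \left(- \frac{1}{927466}\right) = 632861 - \frac{25405}{48814} = \frac{30892451449}{48814} \approx 6.3286 \cdot 10^{5}$)
$- k = \left(-1\right) \frac{30892451449}{48814} = - \frac{30892451449}{48814}$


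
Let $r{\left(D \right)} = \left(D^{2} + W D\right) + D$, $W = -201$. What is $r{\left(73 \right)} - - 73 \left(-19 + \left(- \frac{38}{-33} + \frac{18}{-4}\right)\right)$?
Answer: $- \frac{719561}{66} \approx -10902.0$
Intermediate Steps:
$r{\left(D \right)} = D^{2} - 200 D$ ($r{\left(D \right)} = \left(D^{2} - 201 D\right) + D = D^{2} - 200 D$)
$r{\left(73 \right)} - - 73 \left(-19 + \left(- \frac{38}{-33} + \frac{18}{-4}\right)\right) = 73 \left(-200 + 73\right) - - 73 \left(-19 + \left(- \frac{38}{-33} + \frac{18}{-4}\right)\right) = 73 \left(-127\right) - - 73 \left(-19 + \left(\left(-38\right) \left(- \frac{1}{33}\right) + 18 \left(- \frac{1}{4}\right)\right)\right) = -9271 - - 73 \left(-19 + \left(\frac{38}{33} - \frac{9}{2}\right)\right) = -9271 - - 73 \left(-19 - \frac{221}{66}\right) = -9271 - \left(-73\right) \left(- \frac{1475}{66}\right) = -9271 - \frac{107675}{66} = - \frac{719561}{66}$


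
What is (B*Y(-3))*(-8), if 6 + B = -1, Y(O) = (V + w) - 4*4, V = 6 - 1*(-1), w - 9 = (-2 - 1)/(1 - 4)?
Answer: 56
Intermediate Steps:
w = 10 (w = 9 + (-2 - 1)/(1 - 4) = 9 - 3/(-3) = 9 - 3*(-⅓) = 9 + 1 = 10)
V = 7 (V = 6 + 1 = 7)
Y(O) = 1 (Y(O) = (7 + 10) - 4*4 = 17 - 16 = 1)
B = -7 (B = -6 - 1 = -7)
(B*Y(-3))*(-8) = -7*1*(-8) = -7*(-8) = 56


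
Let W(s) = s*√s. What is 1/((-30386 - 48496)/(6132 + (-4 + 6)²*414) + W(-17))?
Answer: -17064806/8450285661 + 28641668*I*√17/8450285661 ≈ -0.0020194 + 0.013975*I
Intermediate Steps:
W(s) = s^(3/2)
1/((-30386 - 48496)/(6132 + (-4 + 6)²*414) + W(-17)) = 1/((-30386 - 48496)/(6132 + (-4 + 6)²*414) + (-17)^(3/2)) = 1/(-78882/(6132 + 2²*414) - 17*I*√17) = 1/(-78882/(6132 + 4*414) - 17*I*√17) = 1/(-78882/(6132 + 1656) - 17*I*√17) = 1/(-78882/7788 - 17*I*√17) = 1/(-78882*1/7788 - 17*I*√17) = 1/(-13147/1298 - 17*I*√17)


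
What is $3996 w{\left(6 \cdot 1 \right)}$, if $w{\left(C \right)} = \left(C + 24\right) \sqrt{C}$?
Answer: $119880 \sqrt{6} \approx 2.9365 \cdot 10^{5}$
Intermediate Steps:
$w{\left(C \right)} = \sqrt{C} \left(24 + C\right)$ ($w{\left(C \right)} = \left(24 + C\right) \sqrt{C} = \sqrt{C} \left(24 + C\right)$)
$3996 w{\left(6 \cdot 1 \right)} = 3996 \sqrt{6 \cdot 1} \left(24 + 6 \cdot 1\right) = 3996 \sqrt{6} \left(24 + 6\right) = 3996 \sqrt{6} \cdot 30 = 3996 \cdot 30 \sqrt{6} = 119880 \sqrt{6}$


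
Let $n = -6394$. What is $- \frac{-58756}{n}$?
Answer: $- \frac{29378}{3197} \approx -9.1892$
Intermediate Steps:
$- \frac{-58756}{n} = - \frac{-58756}{-6394} = - \frac{\left(-58756\right) \left(-1\right)}{6394} = \left(-1\right) \frac{29378}{3197} = - \frac{29378}{3197}$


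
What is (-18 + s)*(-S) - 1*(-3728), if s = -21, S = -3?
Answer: 3611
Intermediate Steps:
(-18 + s)*(-S) - 1*(-3728) = (-18 - 21)*(-1*(-3)) - 1*(-3728) = -39*3 + 3728 = -117 + 3728 = 3611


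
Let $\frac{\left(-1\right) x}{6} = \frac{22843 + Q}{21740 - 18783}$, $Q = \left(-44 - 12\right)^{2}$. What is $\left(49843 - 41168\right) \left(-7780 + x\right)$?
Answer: $- \frac{200924572450}{2957} \approx -6.7949 \cdot 10^{7}$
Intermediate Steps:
$Q = 3136$ ($Q = \left(-44 - 12\right)^{2} = \left(-56\right)^{2} = 3136$)
$x = - \frac{155874}{2957}$ ($x = - 6 \frac{22843 + 3136}{21740 - 18783} = - 6 \cdot \frac{25979}{2957} = - 6 \cdot 25979 \cdot \frac{1}{2957} = \left(-6\right) \frac{25979}{2957} = - \frac{155874}{2957} \approx -52.714$)
$\left(49843 - 41168\right) \left(-7780 + x\right) = \left(49843 - 41168\right) \left(-7780 - \frac{155874}{2957}\right) = 8675 \left(- \frac{23161334}{2957}\right) = - \frac{200924572450}{2957}$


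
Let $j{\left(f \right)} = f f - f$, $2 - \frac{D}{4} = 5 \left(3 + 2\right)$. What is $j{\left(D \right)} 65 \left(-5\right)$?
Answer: $-2780700$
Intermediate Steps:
$D = -92$ ($D = 8 - 4 \cdot 5 \left(3 + 2\right) = 8 - 4 \cdot 5 \cdot 5 = 8 - 100 = -92$)
$j{\left(f \right)} = f^{2} - f$
$j{\left(D \right)} 65 \left(-5\right) = - 92 \left(-1 - 92\right) 65 \left(-5\right) = \left(-92\right) \left(-93\right) 65 \left(-5\right) = 8556 \cdot 65 \left(-5\right) = 556140 \left(-5\right) = -2780700$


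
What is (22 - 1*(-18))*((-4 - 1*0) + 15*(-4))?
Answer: -2560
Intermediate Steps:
(22 - 1*(-18))*((-4 - 1*0) + 15*(-4)) = (22 + 18)*((-4 + 0) - 60) = 40*(-4 - 60) = 40*(-64) = -2560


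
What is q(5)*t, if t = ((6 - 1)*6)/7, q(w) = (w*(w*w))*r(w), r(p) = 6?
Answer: 22500/7 ≈ 3214.3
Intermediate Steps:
q(w) = 6*w³ (q(w) = (w*(w*w))*6 = (w*w²)*6 = w³*6 = 6*w³)
t = 30/7 (t = (5*6)*(⅐) = 30*(⅐) = 30/7 ≈ 4.2857)
q(5)*t = (6*5³)*(30/7) = (6*125)*(30/7) = 750*(30/7) = 22500/7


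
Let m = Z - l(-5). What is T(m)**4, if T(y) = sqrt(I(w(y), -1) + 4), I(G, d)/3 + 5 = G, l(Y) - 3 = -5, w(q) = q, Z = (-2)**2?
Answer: 49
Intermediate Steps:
Z = 4
l(Y) = -2 (l(Y) = 3 - 5 = -2)
I(G, d) = -15 + 3*G
m = 6 (m = 4 - 1*(-2) = 4 + 2 = 6)
T(y) = sqrt(-11 + 3*y) (T(y) = sqrt((-15 + 3*y) + 4) = sqrt(-11 + 3*y))
T(m)**4 = (sqrt(-11 + 3*6))**4 = (sqrt(-11 + 18))**4 = (sqrt(7))**4 = 49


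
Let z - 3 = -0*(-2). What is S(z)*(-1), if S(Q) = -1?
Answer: 1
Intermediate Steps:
z = 3 (z = 3 - 0*(-2) = 3 - 1*0 = 3 + 0 = 3)
S(z)*(-1) = -1*(-1) = 1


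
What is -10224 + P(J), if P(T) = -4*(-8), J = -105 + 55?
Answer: -10192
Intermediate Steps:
J = -50
P(T) = 32
-10224 + P(J) = -10224 + 32 = -10192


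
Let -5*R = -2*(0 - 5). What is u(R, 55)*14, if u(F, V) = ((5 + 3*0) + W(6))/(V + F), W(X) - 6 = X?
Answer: 238/53 ≈ 4.4906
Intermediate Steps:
W(X) = 6 + X
R = -2 (R = -(-2)*(0 - 5)/5 = -(-2)*(-5)/5 = -1/5*10 = -2)
u(F, V) = 17/(F + V) (u(F, V) = ((5 + 3*0) + (6 + 6))/(V + F) = ((5 + 0) + 12)/(F + V) = (5 + 12)/(F + V) = 17/(F + V))
u(R, 55)*14 = (17/(-2 + 55))*14 = (17/53)*14 = 238/53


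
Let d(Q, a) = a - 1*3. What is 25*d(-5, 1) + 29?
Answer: -21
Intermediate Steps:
d(Q, a) = -3 + a (d(Q, a) = a - 3 = -3 + a)
25*d(-5, 1) + 29 = 25*(-3 + 1) + 29 = 25*(-2) + 29 = -50 + 29 = -21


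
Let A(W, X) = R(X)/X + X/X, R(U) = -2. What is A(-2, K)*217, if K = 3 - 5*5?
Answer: 2604/11 ≈ 236.73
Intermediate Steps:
K = -22 (K = 3 - 25 = -22)
A(W, X) = 1 - 2/X (A(W, X) = -2/X + X/X = -2/X + 1 = 1 - 2/X)
A(-2, K)*217 = ((-2 - 22)/(-22))*217 = -1/22*(-24)*217 = (12/11)*217 = 2604/11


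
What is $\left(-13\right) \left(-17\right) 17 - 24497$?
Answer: $-20740$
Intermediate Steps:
$\left(-13\right) \left(-17\right) 17 - 24497 = 221 \cdot 17 - 24497 = 3757 - 24497 = -20740$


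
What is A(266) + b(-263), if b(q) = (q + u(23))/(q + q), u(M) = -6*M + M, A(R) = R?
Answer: 70147/263 ≈ 266.72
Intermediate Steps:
u(M) = -5*M
b(q) = (-115 + q)/(2*q) (b(q) = (q - 5*23)/(q + q) = (q - 115)/((2*q)) = (-115 + q)*(1/(2*q)) = (-115 + q)/(2*q))
A(266) + b(-263) = 266 + (1/2)*(-115 - 263)/(-263) = 266 + (1/2)*(-1/263)*(-378) = 266 + 189/263 = 70147/263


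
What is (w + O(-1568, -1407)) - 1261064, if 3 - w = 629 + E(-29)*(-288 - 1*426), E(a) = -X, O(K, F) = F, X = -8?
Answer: -1257385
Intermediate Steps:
E(a) = 8 (E(a) = -1*(-8) = 8)
w = 5086 (w = 3 - (629 + 8*(-288 - 1*426)) = 3 - (629 + 8*(-288 - 426)) = 3 - (629 + 8*(-714)) = 3 - (629 - 5712) = 3 - 1*(-5083) = 3 + 5083 = 5086)
(w + O(-1568, -1407)) - 1261064 = (5086 - 1407) - 1261064 = 3679 - 1261064 = -1257385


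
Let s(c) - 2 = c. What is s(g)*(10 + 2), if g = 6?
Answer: 96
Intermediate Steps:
s(c) = 2 + c
s(g)*(10 + 2) = (2 + 6)*(10 + 2) = 8*12 = 96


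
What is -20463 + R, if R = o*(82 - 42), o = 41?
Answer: -18823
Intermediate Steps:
R = 1640 (R = 41*(82 - 42) = 41*40 = 1640)
-20463 + R = -20463 + 1640 = -18823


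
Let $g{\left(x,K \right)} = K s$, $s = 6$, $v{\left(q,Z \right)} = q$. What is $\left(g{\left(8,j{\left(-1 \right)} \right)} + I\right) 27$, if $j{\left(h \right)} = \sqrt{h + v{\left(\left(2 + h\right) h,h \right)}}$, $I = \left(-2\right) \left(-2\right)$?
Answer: $108 + 162 i \sqrt{2} \approx 108.0 + 229.1 i$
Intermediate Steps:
$I = 4$
$j{\left(h \right)} = \sqrt{h + h \left(2 + h\right)}$ ($j{\left(h \right)} = \sqrt{h + \left(2 + h\right) h} = \sqrt{h + h \left(2 + h\right)}$)
$g{\left(x,K \right)} = 6 K$ ($g{\left(x,K \right)} = K 6 = 6 K$)
$\left(g{\left(8,j{\left(-1 \right)} \right)} + I\right) 27 = \left(6 \sqrt{- (3 - 1)} + 4\right) 27 = \left(6 \sqrt{\left(-1\right) 2} + 4\right) 27 = \left(6 \sqrt{-2} + 4\right) 27 = \left(6 i \sqrt{2} + 4\right) 27 = \left(4 + 6 i \sqrt{2}\right) 27 = 108 + 162 i \sqrt{2}$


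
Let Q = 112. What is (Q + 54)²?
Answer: 27556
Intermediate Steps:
(Q + 54)² = (112 + 54)² = 166² = 27556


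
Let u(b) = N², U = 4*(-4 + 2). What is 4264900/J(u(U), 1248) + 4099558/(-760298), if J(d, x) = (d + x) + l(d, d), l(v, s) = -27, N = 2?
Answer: 9250208519/2661043 ≈ 3476.2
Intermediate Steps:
U = -8 (U = 4*(-2) = -8)
u(b) = 4 (u(b) = 2² = 4)
J(d, x) = -27 + d + x (J(d, x) = (d + x) - 27 = -27 + d + x)
4264900/J(u(U), 1248) + 4099558/(-760298) = 4264900/(-27 + 4 + 1248) + 4099558/(-760298) = 4264900/1225 + 4099558*(-1/760298) = 4264900*(1/1225) - 2049779/380149 = 170596/49 - 2049779/380149 = 9250208519/2661043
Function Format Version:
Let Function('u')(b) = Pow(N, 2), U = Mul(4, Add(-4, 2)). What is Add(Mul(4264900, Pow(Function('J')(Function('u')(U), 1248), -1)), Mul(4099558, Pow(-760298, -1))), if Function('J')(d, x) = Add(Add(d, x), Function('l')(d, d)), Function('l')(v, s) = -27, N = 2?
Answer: Rational(9250208519, 2661043) ≈ 3476.2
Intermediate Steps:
U = -8 (U = Mul(4, -2) = -8)
Function('u')(b) = 4 (Function('u')(b) = Pow(2, 2) = 4)
Function('J')(d, x) = Add(-27, d, x) (Function('J')(d, x) = Add(Add(d, x), -27) = Add(-27, d, x))
Add(Mul(4264900, Pow(Function('J')(Function('u')(U), 1248), -1)), Mul(4099558, Pow(-760298, -1))) = Add(Mul(4264900, Pow(Add(-27, 4, 1248), -1)), Mul(4099558, Pow(-760298, -1))) = Add(Mul(4264900, Pow(1225, -1)), Mul(4099558, Rational(-1, 760298))) = Add(Mul(4264900, Rational(1, 1225)), Rational(-2049779, 380149)) = Add(Rational(170596, 49), Rational(-2049779, 380149)) = Rational(9250208519, 2661043)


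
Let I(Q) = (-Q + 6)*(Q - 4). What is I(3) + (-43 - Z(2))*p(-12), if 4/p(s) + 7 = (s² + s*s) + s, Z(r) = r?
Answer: -987/269 ≈ -3.6691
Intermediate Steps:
I(Q) = (-4 + Q)*(6 - Q) (I(Q) = (6 - Q)*(-4 + Q) = (-4 + Q)*(6 - Q))
p(s) = 4/(-7 + s + 2*s²) (p(s) = 4/(-7 + ((s² + s*s) + s)) = 4/(-7 + ((s² + s²) + s)) = 4/(-7 + (2*s² + s)) = 4/(-7 + (s + 2*s²)) = 4/(-7 + s + 2*s²))
I(3) + (-43 - Z(2))*p(-12) = (-24 - 1*3² + 10*3) + (-43 - 1*2)*(4/(-7 - 12 + 2*(-12)²)) = (-24 - 1*9 + 30) + (-43 - 2)*(4/(-7 - 12 + 2*144)) = (-24 - 9 + 30) - 180/(-7 - 12 + 288) = -3 - 180/269 = -987/269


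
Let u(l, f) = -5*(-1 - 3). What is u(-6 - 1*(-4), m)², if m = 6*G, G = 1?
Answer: 400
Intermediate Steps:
m = 6 (m = 6*1 = 6)
u(l, f) = 20 (u(l, f) = -5*(-4) = 20)
u(-6 - 1*(-4), m)² = 20² = 400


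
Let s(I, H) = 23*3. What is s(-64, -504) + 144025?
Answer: 144094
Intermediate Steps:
s(I, H) = 69
s(-64, -504) + 144025 = 69 + 144025 = 144094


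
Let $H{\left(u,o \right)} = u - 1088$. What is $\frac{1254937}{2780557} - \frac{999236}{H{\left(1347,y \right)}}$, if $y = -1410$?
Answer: $- \frac{396872517967}{102880609} \approx -3857.6$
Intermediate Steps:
$H{\left(u,o \right)} = -1088 + u$
$\frac{1254937}{2780557} - \frac{999236}{H{\left(1347,y \right)}} = \frac{1254937}{2780557} - \frac{999236}{-1088 + 1347} = 1254937 \cdot \frac{1}{2780557} - \frac{999236}{259} = \frac{1254937}{2780557} - \frac{142748}{37} = - \frac{396872517967}{102880609}$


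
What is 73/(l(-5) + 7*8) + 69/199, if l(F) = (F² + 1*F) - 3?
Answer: 268/199 ≈ 1.3467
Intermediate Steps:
l(F) = -3 + F + F² (l(F) = (F² + F) - 3 = (F + F²) - 3 = -3 + F + F²)
73/(l(-5) + 7*8) + 69/199 = 73/((-3 - 5 + (-5)²) + 7*8) + 69/199 = 73/((-3 - 5 + 25) + 56) + 69*(1/199) = 73/(17 + 56) + 69/199 = 73/73 + 69/199 = 73*(1/73) + 69/199 = 1 + 69/199 = 268/199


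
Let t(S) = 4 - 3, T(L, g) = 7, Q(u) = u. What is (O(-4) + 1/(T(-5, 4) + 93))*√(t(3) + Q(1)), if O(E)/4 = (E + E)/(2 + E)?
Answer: 1601*√2/100 ≈ 22.642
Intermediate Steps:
t(S) = 1
O(E) = 8*E/(2 + E) (O(E) = 4*((E + E)/(2 + E)) = 4*((2*E)/(2 + E)) = 4*(2*E/(2 + E)) = 8*E/(2 + E))
(O(-4) + 1/(T(-5, 4) + 93))*√(t(3) + Q(1)) = (8*(-4)/(2 - 4) + 1/(7 + 93))*√(1 + 1) = (8*(-4)/(-2) + 1/100)*√2 = (8*(-4)*(-½) + 1/100)*√2 = (16 + 1/100)*√2 = 1601*√2/100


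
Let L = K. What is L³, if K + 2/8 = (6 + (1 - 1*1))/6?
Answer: 27/64 ≈ 0.42188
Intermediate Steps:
K = ¾ (K = -¼ + (6 + (1 - 1*1))/6 = -¼ + (6 + (1 - 1))/6 = -¼ + (6 + 0)/6 = -¼ + (⅙)*6 = -¼ + 1 = ¾ ≈ 0.75000)
L = ¾ ≈ 0.75000
L³ = (¾)³ = 27/64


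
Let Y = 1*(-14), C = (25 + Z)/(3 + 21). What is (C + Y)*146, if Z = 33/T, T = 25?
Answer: -282583/150 ≈ -1883.9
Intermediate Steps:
Z = 33/25 ≈ 1.3200
C = 329/300 (C = (25 + 33/25)/(3 + 21) = (658/25)/24 = (658/25)*(1/24) = 329/300 ≈ 1.0967)
Y = -14
(C + Y)*146 = (329/300 - 14)*146 = -3871/300*146 = -282583/150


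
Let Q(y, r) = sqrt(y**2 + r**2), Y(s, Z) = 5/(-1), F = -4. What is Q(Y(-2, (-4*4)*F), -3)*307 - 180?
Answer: -180 + 307*sqrt(34) ≈ 1610.1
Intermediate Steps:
Y(s, Z) = -5 (Y(s, Z) = 5*(-1) = -5)
Q(y, r) = sqrt(r**2 + y**2)
Q(Y(-2, (-4*4)*F), -3)*307 - 180 = sqrt((-3)**2 + (-5)**2)*307 - 180 = sqrt(9 + 25)*307 - 180 = sqrt(34)*307 - 180 = 307*sqrt(34) - 180 = -180 + 307*sqrt(34)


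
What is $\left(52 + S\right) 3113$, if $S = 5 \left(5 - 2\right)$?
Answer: $208571$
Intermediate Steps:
$S = 15$ ($S = 5 \cdot 3 = 15$)
$\left(52 + S\right) 3113 = \left(52 + 15\right) 3113 = 67 \cdot 3113 = 208571$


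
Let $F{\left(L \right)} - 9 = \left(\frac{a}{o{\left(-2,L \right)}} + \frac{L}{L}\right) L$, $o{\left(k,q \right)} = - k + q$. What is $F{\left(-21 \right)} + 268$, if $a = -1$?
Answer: $\frac{4843}{19} \approx 254.89$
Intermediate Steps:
$o{\left(k,q \right)} = q - k$
$F{\left(L \right)} = 9 + L \left(1 - \frac{1}{2 + L}\right)$ ($F{\left(L \right)} = 9 + \left(- \frac{1}{L - -2} + \frac{L}{L}\right) L = 9 + \left(- \frac{1}{L + 2} + 1\right) L = 9 + \left(- \frac{1}{2 + L} + 1\right) L = 9 + \left(1 - \frac{1}{2 + L}\right) L = 9 + L \left(1 - \frac{1}{2 + L}\right)$)
$F{\left(-21 \right)} + 268 = \frac{\left(-1\right) \left(-21\right) + \left(2 - 21\right) \left(9 - 21\right)}{2 - 21} + 268 = \frac{21 - -228}{-19} + 268 = - \frac{21 + 228}{19} + 268 = \left(- \frac{1}{19}\right) 249 + 268 = - \frac{249}{19} + 268 = \frac{4843}{19}$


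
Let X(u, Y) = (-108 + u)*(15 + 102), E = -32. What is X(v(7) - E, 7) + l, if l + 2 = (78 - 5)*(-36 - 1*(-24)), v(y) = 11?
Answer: -8483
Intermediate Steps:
X(u, Y) = -12636 + 117*u (X(u, Y) = (-108 + u)*117 = -12636 + 117*u)
l = -878 (l = -2 + (78 - 5)*(-36 - 1*(-24)) = -2 + 73*(-36 + 24) = -2 + 73*(-12) = -2 - 876 = -878)
X(v(7) - E, 7) + l = (-12636 + 117*(11 - 1*(-32))) - 878 = (-12636 + 117*(11 + 32)) - 878 = (-12636 + 117*43) - 878 = (-12636 + 5031) - 878 = -7605 - 878 = -8483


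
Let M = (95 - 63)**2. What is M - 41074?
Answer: -40050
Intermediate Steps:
M = 1024 (M = 32**2 = 1024)
M - 41074 = 1024 - 41074 = -40050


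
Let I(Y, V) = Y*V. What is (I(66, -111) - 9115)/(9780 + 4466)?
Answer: -16441/14246 ≈ -1.1541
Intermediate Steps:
I(Y, V) = V*Y
(I(66, -111) - 9115)/(9780 + 4466) = (-111*66 - 9115)/(9780 + 4466) = (-7326 - 9115)/14246 = -16441*1/14246 = -16441/14246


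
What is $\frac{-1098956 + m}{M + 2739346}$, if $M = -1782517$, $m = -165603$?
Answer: $- \frac{1264559}{956829} \approx -1.3216$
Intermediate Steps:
$\frac{-1098956 + m}{M + 2739346} = \frac{-1098956 - 165603}{-1782517 + 2739346} = - \frac{1264559}{956829}$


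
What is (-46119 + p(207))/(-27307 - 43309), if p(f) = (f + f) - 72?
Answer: 45777/70616 ≈ 0.64825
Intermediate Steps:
p(f) = -72 + 2*f (p(f) = 2*f - 72 = -72 + 2*f)
(-46119 + p(207))/(-27307 - 43309) = (-46119 + (-72 + 2*207))/(-27307 - 43309) = (-46119 + (-72 + 414))/(-70616) = (-46119 + 342)*(-1/70616) = -45777*(-1/70616) = 45777/70616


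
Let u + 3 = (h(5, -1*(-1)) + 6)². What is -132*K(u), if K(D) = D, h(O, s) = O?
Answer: -15576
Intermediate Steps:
u = 118 (u = -3 + (5 + 6)² = -3 + 11² = -3 + 121 = 118)
-132*K(u) = -132*118 = -15576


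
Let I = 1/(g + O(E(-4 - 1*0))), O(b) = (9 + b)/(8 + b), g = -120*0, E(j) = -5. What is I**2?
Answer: 9/16 ≈ 0.56250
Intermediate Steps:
g = 0
O(b) = (9 + b)/(8 + b)
I = 3/4 (I = 1/(0 + (9 - 5)/(8 - 5)) = 1/(0 + 4/3) = 1/(4/3) = 3/4 ≈ 0.75000)
I**2 = (3/4)**2 = 9/16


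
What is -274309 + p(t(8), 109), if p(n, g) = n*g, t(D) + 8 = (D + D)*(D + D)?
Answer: -247277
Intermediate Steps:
t(D) = -8 + 4*D² (t(D) = -8 + (D + D)*(D + D) = -8 + (2*D)*(2*D) = -8 + 4*D²)
p(n, g) = g*n
-274309 + p(t(8), 109) = -274309 + 109*(-8 + 4*8²) = -274309 + 109*(-8 + 4*64) = -274309 + 109*(-8 + 256) = -274309 + 109*248 = -274309 + 27032 = -247277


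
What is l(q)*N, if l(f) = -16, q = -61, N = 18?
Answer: -288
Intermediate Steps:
l(q)*N = -16*18 = -288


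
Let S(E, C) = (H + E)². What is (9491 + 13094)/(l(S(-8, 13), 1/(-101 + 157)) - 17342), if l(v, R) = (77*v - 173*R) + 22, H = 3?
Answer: -1264760/862293 ≈ -1.4667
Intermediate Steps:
S(E, C) = (3 + E)²
l(v, R) = 22 - 173*R + 77*v (l(v, R) = (-173*R + 77*v) + 22 = 22 - 173*R + 77*v)
(9491 + 13094)/(l(S(-8, 13), 1/(-101 + 157)) - 17342) = (9491 + 13094)/((22 - 173/(-101 + 157) + 77*(3 - 8)²) - 17342) = 22585/((22 - 173/56 + 77*(-5)²) - 17342) = 22585/((22 - 173*1/56 + 77*25) - 17342) = 22585/((22 - 173/56 + 1925) - 17342) = 22585/(108859/56 - 17342) = 22585/(-862293/56) = 22585*(-56/862293) = -1264760/862293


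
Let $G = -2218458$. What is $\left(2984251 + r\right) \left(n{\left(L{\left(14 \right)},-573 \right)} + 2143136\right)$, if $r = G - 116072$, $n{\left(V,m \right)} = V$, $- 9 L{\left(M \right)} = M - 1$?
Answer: $\frac{12531955739131}{9} \approx 1.3924 \cdot 10^{12}$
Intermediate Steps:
$L{\left(M \right)} = \frac{1}{9} - \frac{M}{9}$ ($L{\left(M \right)} = - \frac{M - 1}{9} = - \frac{-1 + M}{9} = \frac{1}{9} - \frac{M}{9}$)
$r = -2334530$ ($r = -2218458 - 116072 = -2334530$)
$\left(2984251 + r\right) \left(n{\left(L{\left(14 \right)},-573 \right)} + 2143136\right) = \left(2984251 - 2334530\right) \left(\left(\frac{1}{9} - \frac{14}{9}\right) + 2143136\right) = 649721 \left(\left(\frac{1}{9} - \frac{14}{9}\right) + 2143136\right) = 649721 \left(- \frac{13}{9} + 2143136\right) = 649721 \cdot \frac{19288211}{9} = \frac{12531955739131}{9}$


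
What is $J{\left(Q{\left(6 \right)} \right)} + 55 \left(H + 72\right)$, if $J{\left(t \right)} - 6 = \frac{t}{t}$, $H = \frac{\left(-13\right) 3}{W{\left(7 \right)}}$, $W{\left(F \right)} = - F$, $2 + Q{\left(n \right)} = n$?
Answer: $\frac{29914}{7} \approx 4273.4$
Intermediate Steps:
$Q{\left(n \right)} = -2 + n$
$H = \frac{39}{7}$ ($H = \frac{\left(-13\right) 3}{\left(-1\right) 7} = - \frac{39}{-7} = \left(-39\right) \left(- \frac{1}{7}\right) = \frac{39}{7} \approx 5.5714$)
$J{\left(t \right)} = 7$ ($J{\left(t \right)} = 6 + \frac{t}{t} = 6 + 1 = 7$)
$J{\left(Q{\left(6 \right)} \right)} + 55 \left(H + 72\right) = 7 + 55 \left(\frac{39}{7} + 72\right) = 7 + 55 \cdot \frac{543}{7} = 7 + \frac{29865}{7} = \frac{29914}{7}$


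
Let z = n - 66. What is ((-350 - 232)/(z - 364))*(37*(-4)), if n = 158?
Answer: -10767/34 ≈ -316.68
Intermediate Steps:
z = 92 (z = 158 - 66 = 92)
((-350 - 232)/(z - 364))*(37*(-4)) = ((-350 - 232)/(92 - 364))*(37*(-4)) = -582/(-272)*(-148) = -582*(-1/272)*(-148) = (291/136)*(-148) = -10767/34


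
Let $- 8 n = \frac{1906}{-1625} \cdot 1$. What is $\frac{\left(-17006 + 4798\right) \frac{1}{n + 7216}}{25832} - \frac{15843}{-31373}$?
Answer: $\frac{2399207696366791}{4751632013124401} \approx 0.50492$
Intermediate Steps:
$n = \frac{953}{6500}$ ($n = - \frac{\frac{1906}{-1625} \cdot 1}{8} = - \frac{1906 \left(- \frac{1}{1625}\right) 1}{8} = - \frac{\left(- \frac{1906}{1625}\right) 1}{8} = \left(- \frac{1}{8}\right) \left(- \frac{1906}{1625}\right) = \frac{953}{6500} \approx 0.14662$)
$\frac{\left(-17006 + 4798\right) \frac{1}{n + 7216}}{25832} - \frac{15843}{-31373} = \frac{\left(-17006 + 4798\right) \frac{1}{\frac{953}{6500} + 7216}}{25832} - \frac{15843}{-31373} = - \frac{12208}{\frac{46904953}{6500}} \cdot \frac{1}{25832} - - \frac{15843}{31373} = \left(-12208\right) \frac{6500}{46904953} \cdot \frac{1}{25832} + \frac{15843}{31373} = \left(- \frac{79352000}{46904953}\right) \frac{1}{25832} + \frac{15843}{31373} = - \frac{9919000}{151456093237} + \frac{15843}{31373} = \frac{2399207696366791}{4751632013124401}$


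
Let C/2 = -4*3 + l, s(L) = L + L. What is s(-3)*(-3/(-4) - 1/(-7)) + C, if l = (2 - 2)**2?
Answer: -411/14 ≈ -29.357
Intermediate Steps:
l = 0 (l = 0**2 = 0)
s(L) = 2*L
C = -24 (C = 2*(-4*3 + 0) = 2*(-12 + 0) = 2*(-12) = -24)
s(-3)*(-3/(-4) - 1/(-7)) + C = (2*(-3))*(-3/(-4) - 1/(-7)) - 24 = -6*(-3*(-1/4) - 1*(-1/7)) - 24 = -6*(3/4 + 1/7) - 24 = -6*25/28 - 24 = -75/14 - 24 = -411/14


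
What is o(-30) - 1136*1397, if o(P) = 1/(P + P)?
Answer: -95219521/60 ≈ -1.5870e+6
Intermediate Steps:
o(P) = 1/(2*P)
o(-30) - 1136*1397 = (1/2)/(-30) - 1136*1397 = (1/2)*(-1/30) - 1586992 = -1/60 - 1586992 = -95219521/60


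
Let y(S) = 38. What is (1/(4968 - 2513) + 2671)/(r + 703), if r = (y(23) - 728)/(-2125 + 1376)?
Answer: 4911422194/1294366835 ≈ 3.7945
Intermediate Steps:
r = 690/749 (r = (38 - 728)/(-2125 + 1376) = -690/(-749) = -690*(-1/749) = 690/749 ≈ 0.92123)
(1/(4968 - 2513) + 2671)/(r + 703) = (1/(4968 - 2513) + 2671)/(690/749 + 703) = (1/2455 + 2671)/(527237/749) = (1/2455 + 2671)*(749/527237) = (6557306/2455)*(749/527237) = 4911422194/1294366835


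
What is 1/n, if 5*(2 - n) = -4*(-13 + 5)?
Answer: -5/22 ≈ -0.22727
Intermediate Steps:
n = -22/5 (n = 2 - (-4)*(-13 + 5)/5 = 2 - (-4)*(-8)/5 = 2 - ⅕*32 = 2 - 32/5 = -22/5 ≈ -4.4000)
1/n = 1/(-22/5) = -5/22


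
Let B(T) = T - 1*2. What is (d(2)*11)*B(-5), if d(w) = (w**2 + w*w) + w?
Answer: -770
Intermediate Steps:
d(w) = w + 2*w**2 (d(w) = (w**2 + w**2) + w = 2*w**2 + w = w + 2*w**2)
B(T) = -2 + T (B(T) = T - 2 = -2 + T)
(d(2)*11)*B(-5) = ((2*(1 + 2*2))*11)*(-2 - 5) = ((2*(1 + 4))*11)*(-7) = ((2*5)*11)*(-7) = (10*11)*(-7) = 110*(-7) = -770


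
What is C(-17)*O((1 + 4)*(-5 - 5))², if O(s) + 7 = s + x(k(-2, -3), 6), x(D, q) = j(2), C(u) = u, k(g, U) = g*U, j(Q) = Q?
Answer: -51425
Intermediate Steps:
k(g, U) = U*g
x(D, q) = 2
O(s) = -5 + s (O(s) = -7 + (s + 2) = -7 + (2 + s) = -5 + s)
C(-17)*O((1 + 4)*(-5 - 5))² = -17*(-5 + (1 + 4)*(-5 - 5))² = -17*(-5 + 5*(-10))² = -17*(-5 - 50)² = -17*(-55)² = -17*3025 = -51425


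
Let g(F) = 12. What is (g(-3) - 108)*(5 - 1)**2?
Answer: -1536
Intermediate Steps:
(g(-3) - 108)*(5 - 1)**2 = (12 - 108)*(5 - 1)**2 = -96*4**2 = -96*16 = -1536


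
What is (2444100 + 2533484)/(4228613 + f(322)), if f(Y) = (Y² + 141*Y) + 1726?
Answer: 4977584/4379425 ≈ 1.1366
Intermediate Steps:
f(Y) = 1726 + Y² + 141*Y
(2444100 + 2533484)/(4228613 + f(322)) = (2444100 + 2533484)/(4228613 + (1726 + 322² + 141*322)) = 4977584/(4228613 + (1726 + 103684 + 45402)) = 4977584/(4228613 + 150812) = 4977584/4379425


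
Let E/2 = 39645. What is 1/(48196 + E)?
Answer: 1/127486 ≈ 7.8440e-6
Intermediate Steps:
E = 79290 (E = 2*39645 = 79290)
1/(48196 + E) = 1/(48196 + 79290) = 1/127486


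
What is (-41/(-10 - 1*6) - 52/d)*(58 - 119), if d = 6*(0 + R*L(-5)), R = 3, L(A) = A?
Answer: -137921/720 ≈ -191.56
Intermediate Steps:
d = -90 (d = 6*(0 + 3*(-5)) = 6*(0 - 15) = 6*(-15) = -90)
(-41/(-10 - 1*6) - 52/d)*(58 - 119) = (-41/(-10 - 1*6) - 52/(-90))*(58 - 119) = (-41/(-10 - 6) - 52*(-1/90))*(-61) = (-41/(-16) + 26/45)*(-61) = (-41*(-1/16) + 26/45)*(-61) = (41/16 + 26/45)*(-61) = (2261/720)*(-61) = -137921/720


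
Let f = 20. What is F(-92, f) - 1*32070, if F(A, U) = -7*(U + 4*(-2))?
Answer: -32154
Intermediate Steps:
F(A, U) = 56 - 7*U (F(A, U) = -7*(U - 8) = -7*(-8 + U) = 56 - 7*U)
F(-92, f) - 1*32070 = (56 - 7*20) - 1*32070 = (56 - 140) - 32070 = -84 - 32070 = -32154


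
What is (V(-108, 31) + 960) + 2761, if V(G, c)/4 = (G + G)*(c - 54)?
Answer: 23593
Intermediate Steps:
V(G, c) = 8*G*(-54 + c) (V(G, c) = 4*((G + G)*(c - 54)) = 4*((2*G)*(-54 + c)) = 4*(2*G*(-54 + c)) = 8*G*(-54 + c))
(V(-108, 31) + 960) + 2761 = (8*(-108)*(-54 + 31) + 960) + 2761 = (8*(-108)*(-23) + 960) + 2761 = (19872 + 960) + 2761 = 20832 + 2761 = 23593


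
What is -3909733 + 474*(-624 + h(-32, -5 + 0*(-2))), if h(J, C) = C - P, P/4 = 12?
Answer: -4230631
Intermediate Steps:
P = 48 (P = 4*12 = 48)
h(J, C) = -48 + C (h(J, C) = C - 1*48 = C - 48 = -48 + C)
-3909733 + 474*(-624 + h(-32, -5 + 0*(-2))) = -3909733 + 474*(-624 + (-48 + (-5 + 0*(-2)))) = -3909733 + 474*(-624 + (-48 + (-5 + 0))) = -3909733 + 474*(-624 + (-48 - 5)) = -3909733 + 474*(-624 - 53) = -3909733 + 474*(-677) = -3909733 - 320898 = -4230631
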